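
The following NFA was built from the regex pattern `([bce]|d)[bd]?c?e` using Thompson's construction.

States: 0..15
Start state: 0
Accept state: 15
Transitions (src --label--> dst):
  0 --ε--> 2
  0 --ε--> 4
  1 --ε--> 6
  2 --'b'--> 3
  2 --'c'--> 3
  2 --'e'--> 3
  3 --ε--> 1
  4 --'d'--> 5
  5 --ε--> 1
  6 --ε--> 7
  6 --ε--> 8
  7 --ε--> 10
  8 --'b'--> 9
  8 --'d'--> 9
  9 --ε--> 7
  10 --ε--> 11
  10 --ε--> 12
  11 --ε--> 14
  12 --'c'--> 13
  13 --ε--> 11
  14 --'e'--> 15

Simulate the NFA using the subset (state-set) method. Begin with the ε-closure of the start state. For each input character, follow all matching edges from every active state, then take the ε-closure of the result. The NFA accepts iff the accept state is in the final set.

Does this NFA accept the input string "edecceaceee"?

start: ε-closure({0}) = {0,2,4}
'e' @ 1: {1,3,6,7,8,10,11,12,14}
'd' @ 2: {7,9,10,11,12,14}
'e' @ 3: {15}  (accept∈set)
'c' @ 4: {}  — dead — no transitions
rest 'ceaceee' ignored (set empty)
end set {} — state 15 not in

Answer: REJECT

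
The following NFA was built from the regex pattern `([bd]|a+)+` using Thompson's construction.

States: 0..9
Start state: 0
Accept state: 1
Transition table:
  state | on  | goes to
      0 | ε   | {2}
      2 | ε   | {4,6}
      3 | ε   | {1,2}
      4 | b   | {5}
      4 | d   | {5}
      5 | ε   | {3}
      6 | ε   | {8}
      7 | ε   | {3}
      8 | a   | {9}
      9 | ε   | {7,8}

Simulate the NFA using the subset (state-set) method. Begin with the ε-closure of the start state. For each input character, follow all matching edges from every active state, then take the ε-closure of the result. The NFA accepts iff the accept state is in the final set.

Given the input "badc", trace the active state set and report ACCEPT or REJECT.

S₀ = ε-closure({0}) = {0,2,4,6,8}
'b' @ 1: {1,2,3,4,5,6,8}  ✓accept
'a' @ 2: {1,2,3,4,6,7,8,9}  ✓accept
'd' @ 3: {1,2,3,4,5,6,8}  ✓accept
'c' @ 4: {}  — dead — no transitions
after full input: {}  (accept=1 not in)

Answer: REJECT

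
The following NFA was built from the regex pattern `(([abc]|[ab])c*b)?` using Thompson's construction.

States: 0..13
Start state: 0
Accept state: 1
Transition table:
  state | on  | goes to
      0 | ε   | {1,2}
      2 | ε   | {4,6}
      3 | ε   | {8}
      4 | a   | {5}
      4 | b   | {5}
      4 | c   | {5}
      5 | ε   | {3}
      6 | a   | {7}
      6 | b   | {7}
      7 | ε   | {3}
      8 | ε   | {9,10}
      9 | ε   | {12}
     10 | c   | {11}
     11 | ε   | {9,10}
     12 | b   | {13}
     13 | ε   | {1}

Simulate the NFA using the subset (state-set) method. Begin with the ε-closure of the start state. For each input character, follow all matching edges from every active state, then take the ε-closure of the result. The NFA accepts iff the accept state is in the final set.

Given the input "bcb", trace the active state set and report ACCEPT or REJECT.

start: ε-closure({0}) = {0,1,2,4,6}
'b' @ 1: {3,5,7,8,9,10,12}
'c' @ 2: {9,10,11,12}
'b' @ 3: {1,13}  ✓accept
after full input: {1,13}  (accept=1 in)

Answer: ACCEPT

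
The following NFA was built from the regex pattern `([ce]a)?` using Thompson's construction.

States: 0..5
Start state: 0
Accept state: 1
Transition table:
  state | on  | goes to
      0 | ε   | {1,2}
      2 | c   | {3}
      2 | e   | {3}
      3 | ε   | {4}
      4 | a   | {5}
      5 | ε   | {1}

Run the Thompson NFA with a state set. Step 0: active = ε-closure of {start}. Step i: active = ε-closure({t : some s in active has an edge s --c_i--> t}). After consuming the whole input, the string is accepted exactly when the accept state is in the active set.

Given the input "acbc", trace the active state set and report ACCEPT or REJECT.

Answer: REJECT

Steps:
start: ε-closure({0}) = {0,1,2}
'a' @ 1: {}  — state set empty
rest 'cbc' ignored (set empty)
after full input: {}  (accept=1 not in)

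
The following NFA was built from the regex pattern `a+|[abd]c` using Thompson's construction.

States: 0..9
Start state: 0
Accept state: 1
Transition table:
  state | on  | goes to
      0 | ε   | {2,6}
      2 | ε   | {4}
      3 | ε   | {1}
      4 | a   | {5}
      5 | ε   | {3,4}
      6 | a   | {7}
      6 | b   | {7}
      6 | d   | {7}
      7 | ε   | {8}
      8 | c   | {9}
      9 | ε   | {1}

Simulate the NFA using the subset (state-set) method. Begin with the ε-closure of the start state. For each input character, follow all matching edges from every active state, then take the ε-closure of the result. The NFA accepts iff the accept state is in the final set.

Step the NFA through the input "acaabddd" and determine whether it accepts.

initial (ε-close {0}): {0,2,4,6}
'a' @ 1: {1,3,4,5,7,8}  [accepting]
'c' @ 2: {1,9}  [accepting]
'a' @ 3: {}  — state set empty
rest 'abddd' ignored (set empty)
after full input: {}  (accept=1 not in)

Answer: REJECT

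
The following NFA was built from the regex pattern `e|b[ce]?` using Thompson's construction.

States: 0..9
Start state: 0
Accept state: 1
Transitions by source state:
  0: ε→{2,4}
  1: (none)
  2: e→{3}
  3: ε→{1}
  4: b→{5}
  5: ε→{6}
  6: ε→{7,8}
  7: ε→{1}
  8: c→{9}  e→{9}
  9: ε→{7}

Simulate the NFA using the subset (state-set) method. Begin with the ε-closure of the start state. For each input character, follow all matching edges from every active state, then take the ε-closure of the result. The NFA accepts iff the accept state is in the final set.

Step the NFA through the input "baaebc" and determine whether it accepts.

start: ε-closure({0}) = {0,2,4}
'b' @ 1: {1,5,6,7,8}  [accepting]
'a' @ 2: {}  — no active states
rest 'aebc' ignored (set empty)
end set {} — state 1 not in

Answer: REJECT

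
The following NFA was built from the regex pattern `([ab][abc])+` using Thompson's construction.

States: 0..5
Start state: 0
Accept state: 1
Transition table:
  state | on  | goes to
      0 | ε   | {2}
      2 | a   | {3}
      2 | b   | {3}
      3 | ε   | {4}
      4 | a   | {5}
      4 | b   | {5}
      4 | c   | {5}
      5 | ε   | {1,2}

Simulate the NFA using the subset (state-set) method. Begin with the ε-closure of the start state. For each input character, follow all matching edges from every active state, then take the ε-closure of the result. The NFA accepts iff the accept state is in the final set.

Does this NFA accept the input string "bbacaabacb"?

Answer: REJECT

Derivation:
initial (ε-close {0}): {0,2}
'b' @ 1: {3,4}
'b' @ 2: {1,2,5}  (accept∈set)
'a' @ 3: {3,4}
'c' @ 4: {1,2,5}  (accept∈set)
'a' @ 5: {3,4}
'a' @ 6: {1,2,5}  (accept∈set)
'b' @ 7: {3,4}
'a' @ 8: {1,2,5}  (accept∈set)
'c' @ 9: {}  — dead — no transitions
rest 'b' ignored (set empty)
final: {}; accept 1 not in set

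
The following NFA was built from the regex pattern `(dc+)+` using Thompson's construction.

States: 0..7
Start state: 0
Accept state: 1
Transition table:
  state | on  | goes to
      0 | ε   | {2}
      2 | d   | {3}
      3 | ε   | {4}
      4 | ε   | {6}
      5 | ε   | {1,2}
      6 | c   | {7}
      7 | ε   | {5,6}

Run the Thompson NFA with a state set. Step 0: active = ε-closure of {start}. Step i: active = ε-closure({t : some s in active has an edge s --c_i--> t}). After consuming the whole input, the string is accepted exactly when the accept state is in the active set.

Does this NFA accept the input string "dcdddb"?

Answer: REJECT

Trace:
initial (ε-close {0}): {0,2}
'd' @ 1: {3,4,6}
'c' @ 2: {1,2,5,6,7}  ✓accept
'd' @ 3: {3,4,6}
'd' @ 4: {}  — state set empty
rest 'db' ignored (set empty)
end set {} — state 1 not in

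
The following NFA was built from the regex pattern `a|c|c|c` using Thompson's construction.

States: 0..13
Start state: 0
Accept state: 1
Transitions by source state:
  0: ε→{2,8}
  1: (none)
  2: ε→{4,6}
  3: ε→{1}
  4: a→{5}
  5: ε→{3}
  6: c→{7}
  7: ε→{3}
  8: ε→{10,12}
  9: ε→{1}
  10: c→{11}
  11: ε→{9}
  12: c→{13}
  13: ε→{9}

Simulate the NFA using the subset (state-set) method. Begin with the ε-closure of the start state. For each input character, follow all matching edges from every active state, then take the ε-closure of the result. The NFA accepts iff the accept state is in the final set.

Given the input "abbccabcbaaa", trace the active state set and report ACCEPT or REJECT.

Answer: REJECT

Steps:
initial (ε-close {0}): {0,2,4,6,8,10,12}
'a' @ 1: {1,3,5}  ✓accept
'b' @ 2: {}  — state set empty
rest 'bccabcbaaa' ignored (set empty)
final: {}; accept 1 not in set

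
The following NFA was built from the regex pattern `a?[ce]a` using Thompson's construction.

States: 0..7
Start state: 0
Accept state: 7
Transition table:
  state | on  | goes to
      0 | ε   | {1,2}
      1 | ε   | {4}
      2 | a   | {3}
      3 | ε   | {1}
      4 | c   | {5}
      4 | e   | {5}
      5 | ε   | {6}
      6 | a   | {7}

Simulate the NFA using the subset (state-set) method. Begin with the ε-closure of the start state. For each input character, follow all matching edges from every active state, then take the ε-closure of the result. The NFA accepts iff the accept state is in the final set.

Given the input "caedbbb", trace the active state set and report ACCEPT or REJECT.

initial (ε-close {0}): {0,1,2,4}
'c' @ 1: {5,6}
'a' @ 2: {7}  [accepting]
'e' @ 3: {}  — no active states
rest 'dbbb' ignored (set empty)
final: {}; accept 7 not in set

Answer: REJECT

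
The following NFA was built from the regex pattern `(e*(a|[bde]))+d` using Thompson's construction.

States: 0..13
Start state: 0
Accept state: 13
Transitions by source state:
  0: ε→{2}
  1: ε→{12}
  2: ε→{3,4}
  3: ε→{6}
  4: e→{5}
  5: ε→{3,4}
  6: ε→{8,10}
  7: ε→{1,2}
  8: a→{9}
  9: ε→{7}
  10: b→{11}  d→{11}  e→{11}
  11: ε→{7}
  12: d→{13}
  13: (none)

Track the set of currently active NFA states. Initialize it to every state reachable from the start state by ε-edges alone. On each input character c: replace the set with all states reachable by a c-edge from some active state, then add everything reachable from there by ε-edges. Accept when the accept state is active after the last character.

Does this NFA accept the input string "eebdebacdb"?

Answer: REJECT

Derivation:
initial (ε-close {0}): {0,2,3,4,6,8,10}
'e' @ 1: {1,2,3,4,5,6,7,8,10,11,12}
'e' @ 2: {1,2,3,4,5,6,7,8,10,11,12}
'b' @ 3: {1,2,3,4,6,7,8,10,11,12}
'd' @ 4: {1,2,3,4,6,7,8,10,11,12,13}  (accept∈set)
'e' @ 5: {1,2,3,4,5,6,7,8,10,11,12}
'b' @ 6: {1,2,3,4,6,7,8,10,11,12}
'a' @ 7: {1,2,3,4,6,7,8,9,10,12}
'c' @ 8: {}  — state set empty
rest 'db' ignored (set empty)
after full input: {}  (accept=13 not in)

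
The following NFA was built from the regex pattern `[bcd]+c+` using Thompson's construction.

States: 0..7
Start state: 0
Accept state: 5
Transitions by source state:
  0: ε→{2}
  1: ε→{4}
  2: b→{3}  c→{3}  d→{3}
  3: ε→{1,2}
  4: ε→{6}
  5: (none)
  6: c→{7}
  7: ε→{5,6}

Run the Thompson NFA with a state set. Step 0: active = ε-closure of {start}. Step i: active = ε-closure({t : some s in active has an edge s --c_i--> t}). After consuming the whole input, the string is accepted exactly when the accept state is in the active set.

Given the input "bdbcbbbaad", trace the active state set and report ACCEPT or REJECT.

initial (ε-close {0}): {0,2}
'b' @ 1: {1,2,3,4,6}
'd' @ 2: {1,2,3,4,6}
'b' @ 3: {1,2,3,4,6}
'c' @ 4: {1,2,3,4,5,6,7}  (accept∈set)
'b' @ 5: {1,2,3,4,6}
'b' @ 6: {1,2,3,4,6}
'b' @ 7: {1,2,3,4,6}
'a' @ 8: {}  — dead — no transitions
rest 'ad' ignored (set empty)
after full input: {}  (accept=5 not in)

Answer: REJECT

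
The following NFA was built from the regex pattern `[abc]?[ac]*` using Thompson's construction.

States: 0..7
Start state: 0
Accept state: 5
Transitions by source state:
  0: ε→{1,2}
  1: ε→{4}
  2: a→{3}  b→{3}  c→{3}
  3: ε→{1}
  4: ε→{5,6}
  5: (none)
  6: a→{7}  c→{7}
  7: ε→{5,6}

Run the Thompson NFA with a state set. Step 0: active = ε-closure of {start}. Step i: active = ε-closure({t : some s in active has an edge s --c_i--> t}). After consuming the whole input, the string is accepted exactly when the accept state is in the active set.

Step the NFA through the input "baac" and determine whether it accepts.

Answer: ACCEPT

Derivation:
S₀ = ε-closure({0}) = {0,1,2,4,5,6}
'b' @ 1: {1,3,4,5,6}  (accept∈set)
'a' @ 2: {5,6,7}  (accept∈set)
'a' @ 3: {5,6,7}  (accept∈set)
'c' @ 4: {5,6,7}  (accept∈set)
end set {5,6,7} — state 5 in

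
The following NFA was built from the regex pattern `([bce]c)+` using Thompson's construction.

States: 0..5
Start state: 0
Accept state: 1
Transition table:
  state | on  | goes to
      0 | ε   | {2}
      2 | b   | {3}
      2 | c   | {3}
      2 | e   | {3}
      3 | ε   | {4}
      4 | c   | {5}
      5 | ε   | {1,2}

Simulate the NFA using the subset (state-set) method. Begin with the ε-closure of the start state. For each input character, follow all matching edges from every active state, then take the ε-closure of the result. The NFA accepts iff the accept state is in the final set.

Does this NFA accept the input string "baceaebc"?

Answer: REJECT

Trace:
initial (ε-close {0}): {0,2}
'b' @ 1: {3,4}
'a' @ 2: {}  — dead — no transitions
rest 'ceaebc' ignored (set empty)
final: {}; accept 1 not in set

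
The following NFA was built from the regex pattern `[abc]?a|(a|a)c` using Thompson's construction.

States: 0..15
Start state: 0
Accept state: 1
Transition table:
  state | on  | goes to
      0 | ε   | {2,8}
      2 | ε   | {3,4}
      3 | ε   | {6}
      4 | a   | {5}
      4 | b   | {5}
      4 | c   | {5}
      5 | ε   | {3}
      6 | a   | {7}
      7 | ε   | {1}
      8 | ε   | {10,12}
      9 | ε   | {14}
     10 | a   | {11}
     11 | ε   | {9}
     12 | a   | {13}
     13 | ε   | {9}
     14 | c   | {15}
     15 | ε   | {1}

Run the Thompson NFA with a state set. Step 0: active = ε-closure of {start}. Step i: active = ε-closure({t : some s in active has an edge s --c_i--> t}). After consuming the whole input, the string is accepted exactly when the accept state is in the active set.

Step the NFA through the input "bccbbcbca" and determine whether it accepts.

Answer: REJECT

Steps:
start: ε-closure({0}) = {0,2,3,4,6,8,10,12}
'b' @ 1: {3,5,6}
'c' @ 2: {}  — state set empty
rest 'cbbcbca' ignored (set empty)
final: {}; accept 1 not in set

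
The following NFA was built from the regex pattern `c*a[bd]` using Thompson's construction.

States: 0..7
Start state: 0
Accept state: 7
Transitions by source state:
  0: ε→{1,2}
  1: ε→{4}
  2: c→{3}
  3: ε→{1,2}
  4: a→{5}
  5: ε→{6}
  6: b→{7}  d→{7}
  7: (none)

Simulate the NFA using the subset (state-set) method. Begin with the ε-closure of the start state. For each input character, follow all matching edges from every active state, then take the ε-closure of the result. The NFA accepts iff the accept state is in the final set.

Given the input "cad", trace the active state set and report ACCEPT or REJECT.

Answer: ACCEPT

Trace:
initial (ε-close {0}): {0,1,2,4}
'c' @ 1: {1,2,3,4}
'a' @ 2: {5,6}
'd' @ 3: {7}  (accept∈set)
final: {7}; accept 7 in set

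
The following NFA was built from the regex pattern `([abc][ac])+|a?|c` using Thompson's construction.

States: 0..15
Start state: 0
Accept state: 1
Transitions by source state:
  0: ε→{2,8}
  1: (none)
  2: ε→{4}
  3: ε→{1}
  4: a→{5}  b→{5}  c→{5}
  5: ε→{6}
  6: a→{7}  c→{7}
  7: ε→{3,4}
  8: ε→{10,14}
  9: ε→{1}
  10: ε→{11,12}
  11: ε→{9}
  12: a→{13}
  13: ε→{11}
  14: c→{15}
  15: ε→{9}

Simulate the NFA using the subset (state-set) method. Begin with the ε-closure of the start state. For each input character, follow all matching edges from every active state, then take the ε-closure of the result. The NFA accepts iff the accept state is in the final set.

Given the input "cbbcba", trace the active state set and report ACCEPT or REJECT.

Answer: REJECT

Steps:
initial (ε-close {0}): {0,1,2,4,8,9,10,11,12,14}
'c' @ 1: {1,5,6,9,15}  ✓accept
'b' @ 2: {}  — state set empty
rest 'bcba' ignored (set empty)
end set {} — state 1 not in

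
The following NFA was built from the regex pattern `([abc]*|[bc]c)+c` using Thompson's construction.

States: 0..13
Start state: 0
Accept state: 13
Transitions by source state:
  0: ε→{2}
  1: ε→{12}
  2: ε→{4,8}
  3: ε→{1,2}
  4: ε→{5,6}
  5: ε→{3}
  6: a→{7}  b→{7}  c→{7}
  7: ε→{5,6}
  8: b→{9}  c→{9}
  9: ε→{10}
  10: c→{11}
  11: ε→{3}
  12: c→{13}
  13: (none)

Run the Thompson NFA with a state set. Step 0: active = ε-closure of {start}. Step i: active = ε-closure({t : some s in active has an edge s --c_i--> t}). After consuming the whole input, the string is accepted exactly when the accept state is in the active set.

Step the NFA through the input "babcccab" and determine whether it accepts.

Answer: REJECT

Derivation:
initial (ε-close {0}): {0,1,2,3,4,5,6,8,12}
'b' @ 1: {1,2,3,4,5,6,7,8,9,10,12}
'a' @ 2: {1,2,3,4,5,6,7,8,12}
'b' @ 3: {1,2,3,4,5,6,7,8,9,10,12}
'c' @ 4: {1,2,3,4,5,6,7,8,9,10,11,12,13}  ✓accept
'c' @ 5: {1,2,3,4,5,6,7,8,9,10,11,12,13}  ✓accept
'c' @ 6: {1,2,3,4,5,6,7,8,9,10,11,12,13}  ✓accept
'a' @ 7: {1,2,3,4,5,6,7,8,12}
'b' @ 8: {1,2,3,4,5,6,7,8,9,10,12}
end set {1,2,3,4,5,6,7,8,9,10,12} — state 13 not in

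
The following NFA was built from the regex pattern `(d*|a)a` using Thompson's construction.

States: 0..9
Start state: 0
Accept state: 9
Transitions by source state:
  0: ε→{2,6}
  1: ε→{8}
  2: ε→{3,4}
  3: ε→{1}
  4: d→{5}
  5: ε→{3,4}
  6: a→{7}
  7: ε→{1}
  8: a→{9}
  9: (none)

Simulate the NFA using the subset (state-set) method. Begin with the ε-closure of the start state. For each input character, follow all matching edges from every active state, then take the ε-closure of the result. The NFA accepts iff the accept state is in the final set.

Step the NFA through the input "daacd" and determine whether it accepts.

initial (ε-close {0}): {0,1,2,3,4,6,8}
'd' @ 1: {1,3,4,5,8}
'a' @ 2: {9}  (accept∈set)
'a' @ 3: {}  — state set empty
rest 'cd' ignored (set empty)
end set {} — state 9 not in

Answer: REJECT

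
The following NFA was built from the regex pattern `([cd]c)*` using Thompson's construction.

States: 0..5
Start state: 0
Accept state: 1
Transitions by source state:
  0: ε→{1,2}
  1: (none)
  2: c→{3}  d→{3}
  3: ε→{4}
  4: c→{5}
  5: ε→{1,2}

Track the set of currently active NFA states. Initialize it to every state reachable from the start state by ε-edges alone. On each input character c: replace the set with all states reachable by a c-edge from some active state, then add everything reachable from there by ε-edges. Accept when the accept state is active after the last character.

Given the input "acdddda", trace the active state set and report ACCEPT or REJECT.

start: ε-closure({0}) = {0,1,2}
'a' @ 1: {}  — no active states
rest 'cdddda' ignored (set empty)
after full input: {}  (accept=1 not in)

Answer: REJECT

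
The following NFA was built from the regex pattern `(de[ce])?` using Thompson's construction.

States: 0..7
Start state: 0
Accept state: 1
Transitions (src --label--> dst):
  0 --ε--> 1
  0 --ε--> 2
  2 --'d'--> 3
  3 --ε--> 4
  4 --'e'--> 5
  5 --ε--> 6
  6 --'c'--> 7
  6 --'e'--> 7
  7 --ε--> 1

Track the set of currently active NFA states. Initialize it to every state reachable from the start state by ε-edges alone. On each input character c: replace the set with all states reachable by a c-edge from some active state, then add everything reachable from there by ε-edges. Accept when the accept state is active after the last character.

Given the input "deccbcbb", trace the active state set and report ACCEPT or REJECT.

Answer: REJECT

Derivation:
initial (ε-close {0}): {0,1,2}
'd' @ 1: {3,4}
'e' @ 2: {5,6}
'c' @ 3: {1,7}  [accepting]
'c' @ 4: {}  — state set empty
rest 'bcbb' ignored (set empty)
after full input: {}  (accept=1 not in)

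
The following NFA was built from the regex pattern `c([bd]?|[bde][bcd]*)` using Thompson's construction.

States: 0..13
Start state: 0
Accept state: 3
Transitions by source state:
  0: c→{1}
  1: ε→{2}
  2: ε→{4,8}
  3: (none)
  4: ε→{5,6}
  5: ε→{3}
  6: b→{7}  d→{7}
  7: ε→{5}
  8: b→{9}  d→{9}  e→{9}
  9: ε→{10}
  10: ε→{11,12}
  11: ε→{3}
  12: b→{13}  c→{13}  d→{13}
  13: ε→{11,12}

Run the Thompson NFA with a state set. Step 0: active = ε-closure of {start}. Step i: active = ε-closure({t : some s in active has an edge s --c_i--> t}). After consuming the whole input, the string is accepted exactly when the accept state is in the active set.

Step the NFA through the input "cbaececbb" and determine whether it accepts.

start: ε-closure({0}) = {0}
'c' @ 1: {1,2,3,4,5,6,8}  [accepting]
'b' @ 2: {3,5,7,9,10,11,12}  [accepting]
'a' @ 3: {}  — dead — no transitions
rest 'ececbb' ignored (set empty)
end set {} — state 3 not in

Answer: REJECT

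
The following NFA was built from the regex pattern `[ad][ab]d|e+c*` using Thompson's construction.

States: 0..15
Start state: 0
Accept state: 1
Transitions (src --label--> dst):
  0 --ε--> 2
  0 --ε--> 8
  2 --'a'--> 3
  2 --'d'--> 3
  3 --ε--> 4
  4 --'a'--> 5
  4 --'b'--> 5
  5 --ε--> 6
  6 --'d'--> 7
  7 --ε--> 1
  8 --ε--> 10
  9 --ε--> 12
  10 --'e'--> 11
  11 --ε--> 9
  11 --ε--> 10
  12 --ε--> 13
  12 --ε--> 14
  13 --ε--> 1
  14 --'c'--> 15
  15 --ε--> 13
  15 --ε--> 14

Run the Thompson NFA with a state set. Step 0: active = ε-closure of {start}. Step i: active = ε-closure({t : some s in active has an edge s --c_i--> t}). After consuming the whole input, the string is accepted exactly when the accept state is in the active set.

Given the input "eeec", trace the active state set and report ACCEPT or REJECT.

Answer: ACCEPT

Trace:
initial (ε-close {0}): {0,2,8,10}
'e' @ 1: {1,9,10,11,12,13,14}  ✓accept
'e' @ 2: {1,9,10,11,12,13,14}  ✓accept
'e' @ 3: {1,9,10,11,12,13,14}  ✓accept
'c' @ 4: {1,13,14,15}  ✓accept
final: {1,13,14,15}; accept 1 in set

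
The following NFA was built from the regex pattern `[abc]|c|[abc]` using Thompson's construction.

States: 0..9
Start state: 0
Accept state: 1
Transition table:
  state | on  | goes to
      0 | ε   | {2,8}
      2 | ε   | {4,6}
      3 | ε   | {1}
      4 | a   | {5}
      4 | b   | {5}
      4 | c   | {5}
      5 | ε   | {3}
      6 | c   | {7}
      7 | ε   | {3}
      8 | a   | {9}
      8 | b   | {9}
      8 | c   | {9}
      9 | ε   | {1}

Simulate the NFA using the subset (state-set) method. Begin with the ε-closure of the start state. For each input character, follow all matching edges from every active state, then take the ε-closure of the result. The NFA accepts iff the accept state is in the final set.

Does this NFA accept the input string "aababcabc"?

start: ε-closure({0}) = {0,2,4,6,8}
'a' @ 1: {1,3,5,9}  (accept∈set)
'a' @ 2: {}  — dead — no transitions
rest 'babcabc' ignored (set empty)
after full input: {}  (accept=1 not in)

Answer: REJECT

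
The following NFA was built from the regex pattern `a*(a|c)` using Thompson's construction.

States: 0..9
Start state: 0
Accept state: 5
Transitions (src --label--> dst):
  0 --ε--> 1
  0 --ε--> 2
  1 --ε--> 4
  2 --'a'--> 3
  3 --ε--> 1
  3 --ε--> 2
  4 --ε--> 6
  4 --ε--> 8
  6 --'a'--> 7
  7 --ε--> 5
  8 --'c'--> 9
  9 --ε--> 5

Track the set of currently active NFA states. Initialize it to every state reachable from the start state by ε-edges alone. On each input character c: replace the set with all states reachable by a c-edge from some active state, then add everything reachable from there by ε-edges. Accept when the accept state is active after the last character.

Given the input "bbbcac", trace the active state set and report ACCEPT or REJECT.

initial (ε-close {0}): {0,1,2,4,6,8}
'b' @ 1: {}  — dead — no transitions
rest 'bbcac' ignored (set empty)
after full input: {}  (accept=5 not in)

Answer: REJECT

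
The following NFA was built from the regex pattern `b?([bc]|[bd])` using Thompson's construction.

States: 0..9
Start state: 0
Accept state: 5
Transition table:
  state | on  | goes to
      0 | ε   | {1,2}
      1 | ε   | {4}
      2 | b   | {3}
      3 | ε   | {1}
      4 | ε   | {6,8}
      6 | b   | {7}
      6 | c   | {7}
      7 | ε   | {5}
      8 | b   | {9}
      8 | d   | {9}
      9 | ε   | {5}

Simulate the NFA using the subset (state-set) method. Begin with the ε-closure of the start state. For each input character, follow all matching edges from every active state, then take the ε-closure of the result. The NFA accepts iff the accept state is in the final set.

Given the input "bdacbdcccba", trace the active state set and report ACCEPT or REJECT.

S₀ = ε-closure({0}) = {0,1,2,4,6,8}
'b' @ 1: {1,3,4,5,6,7,8,9}  ✓accept
'd' @ 2: {5,9}  ✓accept
'a' @ 3: {}  — dead — no transitions
rest 'cbdcccba' ignored (set empty)
end set {} — state 5 not in

Answer: REJECT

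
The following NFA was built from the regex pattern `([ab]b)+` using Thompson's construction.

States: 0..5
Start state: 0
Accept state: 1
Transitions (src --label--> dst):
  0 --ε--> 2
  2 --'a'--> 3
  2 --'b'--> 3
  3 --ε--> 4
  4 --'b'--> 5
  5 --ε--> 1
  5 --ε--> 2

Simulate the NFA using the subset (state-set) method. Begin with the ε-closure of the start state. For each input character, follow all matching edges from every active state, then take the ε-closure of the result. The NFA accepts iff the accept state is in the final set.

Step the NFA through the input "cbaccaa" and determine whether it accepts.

S₀ = ε-closure({0}) = {0,2}
'c' @ 1: {}  — no active states
rest 'baccaa' ignored (set empty)
after full input: {}  (accept=1 not in)

Answer: REJECT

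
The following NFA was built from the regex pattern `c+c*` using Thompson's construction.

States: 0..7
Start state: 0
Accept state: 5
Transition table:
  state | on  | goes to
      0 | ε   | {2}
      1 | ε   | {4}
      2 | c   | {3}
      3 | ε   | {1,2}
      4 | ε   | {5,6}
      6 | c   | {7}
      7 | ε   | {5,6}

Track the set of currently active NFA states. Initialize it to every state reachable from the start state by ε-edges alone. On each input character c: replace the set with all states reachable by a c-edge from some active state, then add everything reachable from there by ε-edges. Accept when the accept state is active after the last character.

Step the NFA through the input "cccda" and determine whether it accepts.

S₀ = ε-closure({0}) = {0,2}
'c' @ 1: {1,2,3,4,5,6}  (accept∈set)
'c' @ 2: {1,2,3,4,5,6,7}  (accept∈set)
'c' @ 3: {1,2,3,4,5,6,7}  (accept∈set)
'd' @ 4: {}  — state set empty
rest 'a' ignored (set empty)
final: {}; accept 5 not in set

Answer: REJECT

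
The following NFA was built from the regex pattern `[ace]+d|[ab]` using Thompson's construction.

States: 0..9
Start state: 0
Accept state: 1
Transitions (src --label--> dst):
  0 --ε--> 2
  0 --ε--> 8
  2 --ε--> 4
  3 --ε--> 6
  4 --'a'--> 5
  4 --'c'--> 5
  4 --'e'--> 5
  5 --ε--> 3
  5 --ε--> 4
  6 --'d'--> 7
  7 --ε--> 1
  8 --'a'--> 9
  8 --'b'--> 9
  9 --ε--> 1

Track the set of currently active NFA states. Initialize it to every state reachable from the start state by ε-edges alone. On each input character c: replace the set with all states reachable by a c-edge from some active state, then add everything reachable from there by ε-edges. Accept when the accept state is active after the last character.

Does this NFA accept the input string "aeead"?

Answer: ACCEPT

Derivation:
S₀ = ε-closure({0}) = {0,2,4,8}
'a' @ 1: {1,3,4,5,6,9}  [accepting]
'e' @ 2: {3,4,5,6}
'e' @ 3: {3,4,5,6}
'a' @ 4: {3,4,5,6}
'd' @ 5: {1,7}  [accepting]
final: {1,7}; accept 1 in set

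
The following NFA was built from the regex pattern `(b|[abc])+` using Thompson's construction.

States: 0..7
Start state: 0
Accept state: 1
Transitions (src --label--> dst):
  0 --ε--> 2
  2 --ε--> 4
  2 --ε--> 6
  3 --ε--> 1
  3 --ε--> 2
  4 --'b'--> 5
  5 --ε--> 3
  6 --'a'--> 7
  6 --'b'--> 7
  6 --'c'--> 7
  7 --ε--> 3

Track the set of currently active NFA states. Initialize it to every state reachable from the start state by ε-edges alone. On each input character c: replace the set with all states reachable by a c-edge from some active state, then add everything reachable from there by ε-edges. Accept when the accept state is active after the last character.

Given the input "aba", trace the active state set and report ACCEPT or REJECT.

Answer: ACCEPT

Derivation:
S₀ = ε-closure({0}) = {0,2,4,6}
'a' @ 1: {1,2,3,4,6,7}  [accepting]
'b' @ 2: {1,2,3,4,5,6,7}  [accepting]
'a' @ 3: {1,2,3,4,6,7}  [accepting]
end set {1,2,3,4,6,7} — state 1 in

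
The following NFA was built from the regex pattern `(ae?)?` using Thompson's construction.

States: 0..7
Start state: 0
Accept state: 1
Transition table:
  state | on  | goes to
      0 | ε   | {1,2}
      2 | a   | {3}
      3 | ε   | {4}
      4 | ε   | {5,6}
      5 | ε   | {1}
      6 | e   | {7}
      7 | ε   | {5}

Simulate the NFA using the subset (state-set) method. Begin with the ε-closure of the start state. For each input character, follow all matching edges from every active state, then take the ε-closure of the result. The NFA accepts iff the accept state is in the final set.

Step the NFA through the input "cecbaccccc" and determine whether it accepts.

Answer: REJECT

Steps:
initial (ε-close {0}): {0,1,2}
'c' @ 1: {}  — dead — no transitions
rest 'ecbaccccc' ignored (set empty)
end set {} — state 1 not in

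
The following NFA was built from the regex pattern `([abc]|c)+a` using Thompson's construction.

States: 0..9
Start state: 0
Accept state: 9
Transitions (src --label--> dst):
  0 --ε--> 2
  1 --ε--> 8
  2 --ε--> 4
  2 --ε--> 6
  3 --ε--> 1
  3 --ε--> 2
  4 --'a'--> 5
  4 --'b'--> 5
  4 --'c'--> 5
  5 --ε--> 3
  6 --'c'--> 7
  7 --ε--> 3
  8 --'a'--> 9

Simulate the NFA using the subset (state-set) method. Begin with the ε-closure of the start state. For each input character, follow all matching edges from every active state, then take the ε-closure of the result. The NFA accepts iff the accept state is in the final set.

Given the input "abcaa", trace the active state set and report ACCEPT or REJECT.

Answer: ACCEPT

Trace:
initial (ε-close {0}): {0,2,4,6}
'a' @ 1: {1,2,3,4,5,6,8}
'b' @ 2: {1,2,3,4,5,6,8}
'c' @ 3: {1,2,3,4,5,6,7,8}
'a' @ 4: {1,2,3,4,5,6,8,9}  ✓accept
'a' @ 5: {1,2,3,4,5,6,8,9}  ✓accept
after full input: {1,2,3,4,5,6,8,9}  (accept=9 in)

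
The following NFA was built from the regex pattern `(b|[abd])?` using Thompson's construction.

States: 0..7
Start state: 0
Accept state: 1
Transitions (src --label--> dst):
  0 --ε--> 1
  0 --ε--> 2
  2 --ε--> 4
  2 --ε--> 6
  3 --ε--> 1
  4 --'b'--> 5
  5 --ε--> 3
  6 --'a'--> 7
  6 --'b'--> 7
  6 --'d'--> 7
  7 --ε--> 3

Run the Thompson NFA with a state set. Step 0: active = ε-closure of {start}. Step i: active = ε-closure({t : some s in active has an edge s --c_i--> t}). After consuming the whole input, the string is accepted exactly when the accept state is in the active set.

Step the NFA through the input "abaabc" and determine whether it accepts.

initial (ε-close {0}): {0,1,2,4,6}
'a' @ 1: {1,3,7}  [accepting]
'b' @ 2: {}  — no active states
rest 'aabc' ignored (set empty)
after full input: {}  (accept=1 not in)

Answer: REJECT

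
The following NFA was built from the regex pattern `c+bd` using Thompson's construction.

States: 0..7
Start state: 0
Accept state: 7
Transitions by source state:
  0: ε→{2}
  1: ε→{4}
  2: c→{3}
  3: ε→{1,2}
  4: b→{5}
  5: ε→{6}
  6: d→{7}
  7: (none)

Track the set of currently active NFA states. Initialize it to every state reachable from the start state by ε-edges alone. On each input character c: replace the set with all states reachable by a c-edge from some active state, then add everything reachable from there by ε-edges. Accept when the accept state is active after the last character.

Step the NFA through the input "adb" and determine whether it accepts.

initial (ε-close {0}): {0,2}
'a' @ 1: {}  — no active states
rest 'db' ignored (set empty)
end set {} — state 7 not in

Answer: REJECT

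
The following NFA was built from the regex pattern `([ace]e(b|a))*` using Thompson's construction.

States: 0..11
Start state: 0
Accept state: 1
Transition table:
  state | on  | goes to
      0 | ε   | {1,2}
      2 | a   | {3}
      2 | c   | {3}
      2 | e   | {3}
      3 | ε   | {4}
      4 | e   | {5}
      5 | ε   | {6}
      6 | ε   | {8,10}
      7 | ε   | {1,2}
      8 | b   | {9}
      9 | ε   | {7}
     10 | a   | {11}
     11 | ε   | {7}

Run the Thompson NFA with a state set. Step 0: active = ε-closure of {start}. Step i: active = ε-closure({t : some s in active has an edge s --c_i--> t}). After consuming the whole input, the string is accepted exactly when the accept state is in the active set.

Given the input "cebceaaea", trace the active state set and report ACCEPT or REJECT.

Answer: ACCEPT

Derivation:
S₀ = ε-closure({0}) = {0,1,2}
'c' @ 1: {3,4}
'e' @ 2: {5,6,8,10}
'b' @ 3: {1,2,7,9}  (accept∈set)
'c' @ 4: {3,4}
'e' @ 5: {5,6,8,10}
'a' @ 6: {1,2,7,11}  (accept∈set)
'a' @ 7: {3,4}
'e' @ 8: {5,6,8,10}
'a' @ 9: {1,2,7,11}  (accept∈set)
end set {1,2,7,11} — state 1 in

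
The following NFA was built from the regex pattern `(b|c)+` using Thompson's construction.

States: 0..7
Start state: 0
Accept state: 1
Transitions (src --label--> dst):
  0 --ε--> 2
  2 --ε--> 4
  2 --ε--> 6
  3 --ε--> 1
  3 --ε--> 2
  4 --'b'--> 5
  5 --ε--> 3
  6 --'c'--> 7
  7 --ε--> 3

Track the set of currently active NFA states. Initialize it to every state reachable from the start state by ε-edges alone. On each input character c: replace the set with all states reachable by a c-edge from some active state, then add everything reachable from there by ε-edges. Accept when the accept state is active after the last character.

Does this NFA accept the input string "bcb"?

Answer: ACCEPT

Steps:
start: ε-closure({0}) = {0,2,4,6}
'b' @ 1: {1,2,3,4,5,6}  ✓accept
'c' @ 2: {1,2,3,4,6,7}  ✓accept
'b' @ 3: {1,2,3,4,5,6}  ✓accept
after full input: {1,2,3,4,5,6}  (accept=1 in)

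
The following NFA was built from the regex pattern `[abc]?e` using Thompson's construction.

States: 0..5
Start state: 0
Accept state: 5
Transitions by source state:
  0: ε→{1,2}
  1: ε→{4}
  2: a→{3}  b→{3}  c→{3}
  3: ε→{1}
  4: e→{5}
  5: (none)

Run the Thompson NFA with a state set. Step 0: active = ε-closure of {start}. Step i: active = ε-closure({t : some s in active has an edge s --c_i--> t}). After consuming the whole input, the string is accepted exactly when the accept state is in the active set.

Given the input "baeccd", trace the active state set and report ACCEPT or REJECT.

Answer: REJECT

Derivation:
S₀ = ε-closure({0}) = {0,1,2,4}
'b' @ 1: {1,3,4}
'a' @ 2: {}  — state set empty
rest 'eccd' ignored (set empty)
end set {} — state 5 not in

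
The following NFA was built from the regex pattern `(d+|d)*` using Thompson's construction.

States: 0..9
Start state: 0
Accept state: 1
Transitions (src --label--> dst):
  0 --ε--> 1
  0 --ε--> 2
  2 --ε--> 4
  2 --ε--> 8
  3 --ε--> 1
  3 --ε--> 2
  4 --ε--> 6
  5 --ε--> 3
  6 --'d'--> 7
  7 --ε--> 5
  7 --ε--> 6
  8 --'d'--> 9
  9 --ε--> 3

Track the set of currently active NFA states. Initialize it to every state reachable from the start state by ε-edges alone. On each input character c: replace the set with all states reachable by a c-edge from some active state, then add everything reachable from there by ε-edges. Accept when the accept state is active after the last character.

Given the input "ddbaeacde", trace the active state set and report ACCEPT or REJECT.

Answer: REJECT

Steps:
start: ε-closure({0}) = {0,1,2,4,6,8}
'd' @ 1: {1,2,3,4,5,6,7,8,9}  (accept∈set)
'd' @ 2: {1,2,3,4,5,6,7,8,9}  (accept∈set)
'b' @ 3: {}  — state set empty
rest 'aeacde' ignored (set empty)
end set {} — state 1 not in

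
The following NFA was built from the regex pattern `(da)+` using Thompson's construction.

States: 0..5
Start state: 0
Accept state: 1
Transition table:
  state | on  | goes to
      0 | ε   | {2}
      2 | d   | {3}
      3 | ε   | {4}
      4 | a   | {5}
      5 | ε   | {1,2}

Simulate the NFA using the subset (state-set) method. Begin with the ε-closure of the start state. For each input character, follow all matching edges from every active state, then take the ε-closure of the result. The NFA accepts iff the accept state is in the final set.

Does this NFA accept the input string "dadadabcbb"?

Answer: REJECT

Steps:
S₀ = ε-closure({0}) = {0,2}
'd' @ 1: {3,4}
'a' @ 2: {1,2,5}  [accepting]
'd' @ 3: {3,4}
'a' @ 4: {1,2,5}  [accepting]
'd' @ 5: {3,4}
'a' @ 6: {1,2,5}  [accepting]
'b' @ 7: {}  — state set empty
rest 'cbb' ignored (set empty)
after full input: {}  (accept=1 not in)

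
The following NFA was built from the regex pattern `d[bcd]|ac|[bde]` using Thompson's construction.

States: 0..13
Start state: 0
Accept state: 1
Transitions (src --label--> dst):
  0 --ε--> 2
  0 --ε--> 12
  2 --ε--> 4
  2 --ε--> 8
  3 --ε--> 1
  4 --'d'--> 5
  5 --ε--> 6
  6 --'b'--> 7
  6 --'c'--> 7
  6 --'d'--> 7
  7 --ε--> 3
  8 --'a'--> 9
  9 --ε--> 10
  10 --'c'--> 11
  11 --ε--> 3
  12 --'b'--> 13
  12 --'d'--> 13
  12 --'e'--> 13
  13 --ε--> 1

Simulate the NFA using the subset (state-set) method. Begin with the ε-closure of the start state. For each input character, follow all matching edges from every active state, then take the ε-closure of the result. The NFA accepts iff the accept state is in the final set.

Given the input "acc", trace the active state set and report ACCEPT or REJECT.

Answer: REJECT

Trace:
S₀ = ε-closure({0}) = {0,2,4,8,12}
'a' @ 1: {9,10}
'c' @ 2: {1,3,11}  (accept∈set)
'c' @ 3: {}  — dead — no transitions
end set {} — state 1 not in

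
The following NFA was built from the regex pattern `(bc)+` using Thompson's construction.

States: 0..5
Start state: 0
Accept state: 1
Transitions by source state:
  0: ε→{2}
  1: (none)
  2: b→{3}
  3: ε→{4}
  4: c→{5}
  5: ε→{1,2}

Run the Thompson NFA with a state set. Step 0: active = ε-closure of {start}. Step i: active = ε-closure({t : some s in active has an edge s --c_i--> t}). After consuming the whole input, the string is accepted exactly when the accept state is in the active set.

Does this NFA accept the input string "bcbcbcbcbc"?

initial (ε-close {0}): {0,2}
'b' @ 1: {3,4}
'c' @ 2: {1,2,5}  (accept∈set)
'b' @ 3: {3,4}
'c' @ 4: {1,2,5}  (accept∈set)
'b' @ 5: {3,4}
'c' @ 6: {1,2,5}  (accept∈set)
'b' @ 7: {3,4}
'c' @ 8: {1,2,5}  (accept∈set)
'b' @ 9: {3,4}
'c' @ 10: {1,2,5}  (accept∈set)
after full input: {1,2,5}  (accept=1 in)

Answer: ACCEPT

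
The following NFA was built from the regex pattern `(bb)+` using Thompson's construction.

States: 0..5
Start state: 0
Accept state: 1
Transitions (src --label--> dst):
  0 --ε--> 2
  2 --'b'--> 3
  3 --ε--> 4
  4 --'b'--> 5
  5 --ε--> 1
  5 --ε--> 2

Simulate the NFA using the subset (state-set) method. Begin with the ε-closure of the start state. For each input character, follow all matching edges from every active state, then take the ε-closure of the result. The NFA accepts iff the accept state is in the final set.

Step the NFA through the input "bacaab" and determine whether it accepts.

Answer: REJECT

Trace:
S₀ = ε-closure({0}) = {0,2}
'b' @ 1: {3,4}
'a' @ 2: {}  — no active states
rest 'caab' ignored (set empty)
end set {} — state 1 not in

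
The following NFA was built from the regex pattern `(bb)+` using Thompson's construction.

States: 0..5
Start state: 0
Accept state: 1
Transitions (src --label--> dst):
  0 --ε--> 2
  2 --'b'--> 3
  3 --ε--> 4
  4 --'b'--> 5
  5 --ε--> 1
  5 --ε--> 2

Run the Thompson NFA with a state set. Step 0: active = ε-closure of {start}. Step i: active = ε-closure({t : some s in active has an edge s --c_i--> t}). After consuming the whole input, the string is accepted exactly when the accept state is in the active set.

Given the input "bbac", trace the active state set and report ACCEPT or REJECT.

S₀ = ε-closure({0}) = {0,2}
'b' @ 1: {3,4}
'b' @ 2: {1,2,5}  ✓accept
'a' @ 3: {}  — dead — no transitions
rest 'c' ignored (set empty)
final: {}; accept 1 not in set

Answer: REJECT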